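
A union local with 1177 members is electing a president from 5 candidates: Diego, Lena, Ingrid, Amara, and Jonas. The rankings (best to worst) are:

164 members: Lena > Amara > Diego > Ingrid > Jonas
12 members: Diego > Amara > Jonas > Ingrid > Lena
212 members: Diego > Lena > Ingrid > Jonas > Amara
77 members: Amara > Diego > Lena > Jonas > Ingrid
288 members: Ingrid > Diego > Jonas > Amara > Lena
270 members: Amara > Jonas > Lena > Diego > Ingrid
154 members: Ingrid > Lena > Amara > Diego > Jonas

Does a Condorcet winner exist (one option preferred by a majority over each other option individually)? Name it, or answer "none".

none

Checking pairwise contests:
Amara beats Diego 665–512.
Diego beats Lena 589–588.
Diego beats Ingrid 735–442.
Ingrid beats Amara 654–523.
Diego beats Jonas 907–270.
Every option loses at least one head-to-head, so there is no Condorcet winner.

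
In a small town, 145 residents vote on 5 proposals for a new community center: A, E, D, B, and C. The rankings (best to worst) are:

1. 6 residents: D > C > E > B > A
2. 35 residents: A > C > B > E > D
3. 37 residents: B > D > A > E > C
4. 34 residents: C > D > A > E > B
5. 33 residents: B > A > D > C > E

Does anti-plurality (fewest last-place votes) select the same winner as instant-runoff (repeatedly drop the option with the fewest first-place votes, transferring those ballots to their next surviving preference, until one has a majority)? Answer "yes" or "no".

no

Anti-plurality — last-place votes: A 6, E 33, D 35, B 34, C 37. Winner: A.
Instant-runoff — R1 A 35, E 0, D 6, B 70, C 34 (E out); R2 A 35, D 6, B 70, C 34 (D out); R3 A 35, B 70, C 40 (A out); R4 B 70, C 75 (C winner). Winner: C.
The two methods disagree.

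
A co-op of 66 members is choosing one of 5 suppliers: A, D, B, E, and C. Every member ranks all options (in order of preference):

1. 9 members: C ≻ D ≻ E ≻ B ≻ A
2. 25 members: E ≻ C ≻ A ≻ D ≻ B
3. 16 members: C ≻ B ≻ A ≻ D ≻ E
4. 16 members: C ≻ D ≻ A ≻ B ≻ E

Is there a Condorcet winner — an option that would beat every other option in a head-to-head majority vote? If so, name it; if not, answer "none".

C

C vs A: 66–0 for C.
C vs D: 66–0 for C.
C vs B: 66–0 for C.
C vs E: 41–25 for C.
C beats every other option head-to-head.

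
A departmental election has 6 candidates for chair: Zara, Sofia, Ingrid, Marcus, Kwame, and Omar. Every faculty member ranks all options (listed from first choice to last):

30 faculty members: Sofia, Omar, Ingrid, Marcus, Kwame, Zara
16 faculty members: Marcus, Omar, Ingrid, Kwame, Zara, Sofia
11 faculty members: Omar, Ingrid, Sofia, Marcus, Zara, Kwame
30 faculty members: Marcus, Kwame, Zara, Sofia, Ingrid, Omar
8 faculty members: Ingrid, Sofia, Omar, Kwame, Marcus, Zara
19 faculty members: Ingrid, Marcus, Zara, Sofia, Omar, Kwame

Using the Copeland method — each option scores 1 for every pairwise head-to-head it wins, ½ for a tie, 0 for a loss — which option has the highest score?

Marcus

Zara: beats Sofia; loses to Ingrid, Marcus, Kwame, and Omar → score 1.
Sofia: beats Ingrid, Kwame, and Omar; loses to Zara and Marcus → score 3.
Ingrid: beats Zara, Marcus, and Kwame; ties Omar; loses to Sofia → score 3.5.
Marcus: beats Zara, Sofia, Kwame, and Omar; loses to Ingrid → score 4.
Kwame: beats Zara; loses to Sofia, Ingrid, Marcus, and Omar → score 1.
Omar: beats Zara and Kwame; ties Ingrid; loses to Sofia and Marcus → score 2.5.
Marcus has the best pairwise record.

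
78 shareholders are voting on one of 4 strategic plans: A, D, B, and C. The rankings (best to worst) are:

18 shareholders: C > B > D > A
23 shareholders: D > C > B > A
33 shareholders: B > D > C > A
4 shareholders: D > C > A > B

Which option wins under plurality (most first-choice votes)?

B

First-place votes: A 0, D 27, B 33, C 18.
B has the most first-place votes.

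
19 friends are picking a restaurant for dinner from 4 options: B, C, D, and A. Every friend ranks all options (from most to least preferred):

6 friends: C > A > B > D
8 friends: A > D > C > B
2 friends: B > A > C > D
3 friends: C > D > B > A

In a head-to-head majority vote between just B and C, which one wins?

C

Voters preferring B to C: 2; preferring C to B: 17.
C wins the head-to-head.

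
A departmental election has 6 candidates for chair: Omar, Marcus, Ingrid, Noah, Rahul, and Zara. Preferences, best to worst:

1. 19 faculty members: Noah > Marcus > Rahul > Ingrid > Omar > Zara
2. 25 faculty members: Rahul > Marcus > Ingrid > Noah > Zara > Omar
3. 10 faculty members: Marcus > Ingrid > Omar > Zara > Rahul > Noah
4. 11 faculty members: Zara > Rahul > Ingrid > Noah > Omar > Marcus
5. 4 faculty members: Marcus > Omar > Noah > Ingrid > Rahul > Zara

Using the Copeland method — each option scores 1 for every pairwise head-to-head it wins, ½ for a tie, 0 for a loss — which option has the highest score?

Omar: loses to Marcus, Ingrid, Noah, Rahul, and Zara → score 0.
Marcus: beats Omar, Ingrid, Noah, and Zara; loses to Rahul → score 4.
Ingrid: beats Omar, Noah, and Zara; loses to Marcus and Rahul → score 3.
Noah: beats Omar and Zara; loses to Marcus, Ingrid, and Rahul → score 2.
Rahul: beats Omar, Marcus, Ingrid, Noah, and Zara → score 5.
Zara: beats Omar; loses to Marcus, Ingrid, Noah, and Rahul → score 1.
Rahul has the best pairwise record.

Rahul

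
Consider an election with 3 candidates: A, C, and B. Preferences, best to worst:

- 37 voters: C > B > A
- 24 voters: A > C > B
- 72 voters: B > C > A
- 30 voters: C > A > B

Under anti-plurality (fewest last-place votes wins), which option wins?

C

Last-place votes: A 109, C 0, B 54.
C is ranked last by the fewest voters, so C wins.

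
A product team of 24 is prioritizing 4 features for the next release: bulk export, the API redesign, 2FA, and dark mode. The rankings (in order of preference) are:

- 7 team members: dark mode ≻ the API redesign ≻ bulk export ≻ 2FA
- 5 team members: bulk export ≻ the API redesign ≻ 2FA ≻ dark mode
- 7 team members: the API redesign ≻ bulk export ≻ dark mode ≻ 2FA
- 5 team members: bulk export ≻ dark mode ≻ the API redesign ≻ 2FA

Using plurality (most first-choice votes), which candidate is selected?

First-place votes: bulk export 10, the API redesign 7, 2FA 0, dark mode 7.
bulk export has the most first-place votes.

bulk export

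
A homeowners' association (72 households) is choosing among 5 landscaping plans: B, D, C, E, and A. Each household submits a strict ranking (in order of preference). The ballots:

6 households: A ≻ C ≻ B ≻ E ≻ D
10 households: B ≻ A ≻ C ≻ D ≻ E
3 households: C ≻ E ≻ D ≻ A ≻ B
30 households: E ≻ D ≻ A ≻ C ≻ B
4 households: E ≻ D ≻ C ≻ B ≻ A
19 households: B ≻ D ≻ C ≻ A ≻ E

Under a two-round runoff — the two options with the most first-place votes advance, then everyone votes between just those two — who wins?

E

Round 1 first-place votes: B 29, D 0, C 3, E 34, A 6.
E and B advance.
Runoff: E is preferred to B by 37 voters; B by 35.
E wins the runoff.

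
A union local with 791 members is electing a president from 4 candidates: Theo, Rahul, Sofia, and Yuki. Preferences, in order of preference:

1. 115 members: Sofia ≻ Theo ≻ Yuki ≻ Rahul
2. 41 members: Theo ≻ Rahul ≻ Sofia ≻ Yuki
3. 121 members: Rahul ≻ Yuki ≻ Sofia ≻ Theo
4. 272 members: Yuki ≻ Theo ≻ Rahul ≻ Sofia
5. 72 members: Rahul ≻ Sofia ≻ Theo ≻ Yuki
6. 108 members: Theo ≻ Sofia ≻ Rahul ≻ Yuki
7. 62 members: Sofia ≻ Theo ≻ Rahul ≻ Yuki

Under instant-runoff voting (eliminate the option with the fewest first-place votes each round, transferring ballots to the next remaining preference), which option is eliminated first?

Theo

Round 1: Theo 149, Rahul 193, Sofia 177, Yuki 272. Eliminate Theo.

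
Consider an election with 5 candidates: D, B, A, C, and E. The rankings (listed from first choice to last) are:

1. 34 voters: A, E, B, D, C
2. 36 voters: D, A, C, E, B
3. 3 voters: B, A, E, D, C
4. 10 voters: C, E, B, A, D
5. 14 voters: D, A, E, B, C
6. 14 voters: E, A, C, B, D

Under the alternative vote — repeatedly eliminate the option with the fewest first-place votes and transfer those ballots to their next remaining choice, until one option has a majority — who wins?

A

Round 1: D 50, B 3, A 34, C 10, E 14. Eliminate B.
Round 2: D 50, A 37, C 10, E 14. Eliminate C.
Round 3: D 50, A 37, E 24. Eliminate E.
Round 4: D 50, A 61. A has a majority.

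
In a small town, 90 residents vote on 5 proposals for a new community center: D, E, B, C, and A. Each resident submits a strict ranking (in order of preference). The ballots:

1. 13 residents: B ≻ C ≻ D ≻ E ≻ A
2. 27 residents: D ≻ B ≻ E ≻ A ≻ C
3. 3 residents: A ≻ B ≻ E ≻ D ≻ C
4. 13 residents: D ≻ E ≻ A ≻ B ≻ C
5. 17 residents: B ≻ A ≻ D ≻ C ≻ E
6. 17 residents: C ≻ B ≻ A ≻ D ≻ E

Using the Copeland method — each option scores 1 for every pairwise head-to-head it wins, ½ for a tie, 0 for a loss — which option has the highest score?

B

D: beats E, C, and A; loses to B → score 3.
E: beats A; loses to D, B, and C → score 1.
B: beats D, E, C, and A → score 4.
C: beats E; loses to D, B, and A → score 1.
A: beats C; loses to D, E, and B → score 1.
B has the best pairwise record.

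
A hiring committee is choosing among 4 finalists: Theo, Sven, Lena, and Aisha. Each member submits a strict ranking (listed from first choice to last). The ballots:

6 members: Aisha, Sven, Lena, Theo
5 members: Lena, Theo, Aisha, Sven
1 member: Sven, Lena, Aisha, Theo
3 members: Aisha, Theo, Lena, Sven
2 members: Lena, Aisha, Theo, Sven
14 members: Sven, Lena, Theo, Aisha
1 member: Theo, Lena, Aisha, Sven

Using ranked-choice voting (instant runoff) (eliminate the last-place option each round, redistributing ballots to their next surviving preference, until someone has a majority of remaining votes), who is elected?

Round 1: Theo 1, Sven 15, Lena 7, Aisha 9. Eliminate Theo.
Round 2: Sven 15, Lena 8, Aisha 9. Eliminate Lena.
Round 3: Sven 15, Aisha 17. Aisha has a majority.

Aisha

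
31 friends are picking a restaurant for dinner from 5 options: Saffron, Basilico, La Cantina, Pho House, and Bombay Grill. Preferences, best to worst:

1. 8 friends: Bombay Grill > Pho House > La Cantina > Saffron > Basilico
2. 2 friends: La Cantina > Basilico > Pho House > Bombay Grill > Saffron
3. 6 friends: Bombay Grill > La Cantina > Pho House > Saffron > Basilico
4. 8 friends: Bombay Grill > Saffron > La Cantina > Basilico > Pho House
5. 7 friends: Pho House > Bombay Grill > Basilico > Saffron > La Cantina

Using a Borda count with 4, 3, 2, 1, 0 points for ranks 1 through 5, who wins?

Saffron: 8·1 + 2·0 + 6·1 + 8·3 + 7·1 = 45
Basilico: 8·0 + 2·3 + 6·0 + 8·1 + 7·2 = 28
La Cantina: 8·2 + 2·4 + 6·3 + 8·2 + 7·0 = 58
Pho House: 8·3 + 2·2 + 6·2 + 8·0 + 7·4 = 68
Bombay Grill: 8·4 + 2·1 + 6·4 + 8·4 + 7·3 = 111
Bombay Grill has the highest Borda score (111).

Bombay Grill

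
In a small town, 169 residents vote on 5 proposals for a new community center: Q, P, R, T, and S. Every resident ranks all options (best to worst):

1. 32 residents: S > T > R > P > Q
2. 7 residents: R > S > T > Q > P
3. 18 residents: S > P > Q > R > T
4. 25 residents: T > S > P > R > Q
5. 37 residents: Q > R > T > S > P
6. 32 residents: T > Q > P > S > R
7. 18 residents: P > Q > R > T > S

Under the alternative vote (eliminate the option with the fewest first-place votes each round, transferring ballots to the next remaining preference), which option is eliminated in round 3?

Q

Round 1: Q 37, P 18, R 7, T 57, S 50. Eliminate R.
Round 2: Q 37, P 18, T 57, S 57. Eliminate P.
Round 3: Q 55, T 57, S 57. Eliminate Q.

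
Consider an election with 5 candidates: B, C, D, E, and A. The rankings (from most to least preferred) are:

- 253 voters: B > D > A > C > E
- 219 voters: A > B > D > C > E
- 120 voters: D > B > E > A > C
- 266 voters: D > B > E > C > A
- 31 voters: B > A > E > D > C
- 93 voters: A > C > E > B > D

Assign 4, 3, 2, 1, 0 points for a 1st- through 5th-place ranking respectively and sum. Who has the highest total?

B

B: 253·4 + 219·3 + 120·3 + 266·3 + 31·4 + 93·1 = 3044
C: 253·1 + 219·1 + 120·0 + 266·1 + 31·0 + 93·3 = 1017
D: 253·3 + 219·2 + 120·4 + 266·4 + 31·1 + 93·0 = 2772
E: 253·0 + 219·0 + 120·2 + 266·2 + 31·2 + 93·2 = 1020
A: 253·2 + 219·4 + 120·1 + 266·0 + 31·3 + 93·4 = 1967
B has the highest Borda score (3044).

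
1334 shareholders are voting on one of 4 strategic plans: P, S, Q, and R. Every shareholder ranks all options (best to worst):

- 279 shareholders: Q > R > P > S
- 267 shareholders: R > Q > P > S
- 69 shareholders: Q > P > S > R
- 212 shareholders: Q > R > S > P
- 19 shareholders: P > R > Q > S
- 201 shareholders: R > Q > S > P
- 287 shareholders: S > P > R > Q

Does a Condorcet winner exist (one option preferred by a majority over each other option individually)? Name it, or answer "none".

R vs P: 959–375 for R.
R vs S: 978–356 for R.
R vs Q: 774–560 for R.
R beats every other option head-to-head.

R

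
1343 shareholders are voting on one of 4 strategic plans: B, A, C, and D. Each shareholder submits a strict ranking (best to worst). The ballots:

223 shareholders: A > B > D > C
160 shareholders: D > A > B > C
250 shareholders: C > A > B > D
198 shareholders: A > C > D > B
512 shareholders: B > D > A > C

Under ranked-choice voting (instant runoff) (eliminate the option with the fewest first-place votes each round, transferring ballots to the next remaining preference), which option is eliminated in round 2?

Round 1: B 512, A 421, C 250, D 160. Eliminate D.
Round 2: B 512, A 581, C 250. Eliminate C.

C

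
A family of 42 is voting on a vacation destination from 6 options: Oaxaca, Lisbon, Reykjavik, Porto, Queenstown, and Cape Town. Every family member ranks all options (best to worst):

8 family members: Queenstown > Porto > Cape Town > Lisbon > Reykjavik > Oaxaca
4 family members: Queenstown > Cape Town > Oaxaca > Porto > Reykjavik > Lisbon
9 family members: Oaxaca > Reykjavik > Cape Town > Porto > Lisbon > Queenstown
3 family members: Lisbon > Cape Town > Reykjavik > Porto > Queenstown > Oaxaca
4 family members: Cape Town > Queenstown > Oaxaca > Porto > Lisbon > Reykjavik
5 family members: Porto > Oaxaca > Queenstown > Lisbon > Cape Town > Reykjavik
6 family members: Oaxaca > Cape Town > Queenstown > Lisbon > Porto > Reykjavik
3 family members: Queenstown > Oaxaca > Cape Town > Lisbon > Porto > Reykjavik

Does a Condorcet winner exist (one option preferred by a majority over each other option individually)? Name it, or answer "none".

none

Checking pairwise contests:
Queenstown beats Oaxaca 22–20.
Oaxaca beats Lisbon 31–11.
Oaxaca beats Reykjavik 31–11.
Oaxaca beats Porto 26–16.
Cape Town beats Queenstown 22–20.
Oaxaca beats Cape Town 23–19.
Every option loses at least one head-to-head, so there is no Condorcet winner.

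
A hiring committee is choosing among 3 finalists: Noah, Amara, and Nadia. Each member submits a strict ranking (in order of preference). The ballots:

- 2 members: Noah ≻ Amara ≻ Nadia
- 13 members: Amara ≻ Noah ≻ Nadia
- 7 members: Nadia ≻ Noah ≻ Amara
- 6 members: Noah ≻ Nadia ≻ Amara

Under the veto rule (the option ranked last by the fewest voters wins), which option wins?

Noah

Last-place votes: Noah 0, Amara 13, Nadia 15.
Noah is ranked last by the fewest voters, so Noah wins.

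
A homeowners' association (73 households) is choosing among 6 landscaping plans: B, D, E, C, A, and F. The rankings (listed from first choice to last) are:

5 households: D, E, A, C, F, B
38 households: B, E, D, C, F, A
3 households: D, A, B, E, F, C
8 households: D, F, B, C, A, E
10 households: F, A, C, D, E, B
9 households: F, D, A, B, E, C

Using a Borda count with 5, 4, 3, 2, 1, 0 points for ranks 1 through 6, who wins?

D

B: 5·0 + 38·5 + 3·3 + 8·3 + 10·0 + 9·2 = 241
D: 5·5 + 38·3 + 3·5 + 8·5 + 10·2 + 9·4 = 250
E: 5·4 + 38·4 + 3·2 + 8·0 + 10·1 + 9·1 = 197
C: 5·2 + 38·2 + 3·0 + 8·2 + 10·3 + 9·0 = 132
A: 5·3 + 38·0 + 3·4 + 8·1 + 10·4 + 9·3 = 102
F: 5·1 + 38·1 + 3·1 + 8·4 + 10·5 + 9·5 = 173
D has the highest Borda score (250).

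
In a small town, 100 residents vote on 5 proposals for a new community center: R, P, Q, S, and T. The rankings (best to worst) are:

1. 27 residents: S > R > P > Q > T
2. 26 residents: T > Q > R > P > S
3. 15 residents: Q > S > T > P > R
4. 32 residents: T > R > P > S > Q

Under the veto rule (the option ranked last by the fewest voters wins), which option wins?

Last-place votes: R 15, P 0, Q 32, S 26, T 27.
P is ranked last by the fewest voters, so P wins.

P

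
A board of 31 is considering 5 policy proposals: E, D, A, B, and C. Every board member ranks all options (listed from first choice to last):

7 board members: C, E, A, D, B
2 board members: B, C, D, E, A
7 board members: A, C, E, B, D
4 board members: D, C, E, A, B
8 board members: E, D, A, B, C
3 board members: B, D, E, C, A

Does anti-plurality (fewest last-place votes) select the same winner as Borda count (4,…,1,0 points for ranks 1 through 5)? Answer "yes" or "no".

Anti-plurality — last-place votes: E 0, D 7, A 5, B 11, C 8. Winner: E.
Borda — scores: E 83, D 60, A 62, B 35, C 70. Winner: E.
The two methods agree.

yes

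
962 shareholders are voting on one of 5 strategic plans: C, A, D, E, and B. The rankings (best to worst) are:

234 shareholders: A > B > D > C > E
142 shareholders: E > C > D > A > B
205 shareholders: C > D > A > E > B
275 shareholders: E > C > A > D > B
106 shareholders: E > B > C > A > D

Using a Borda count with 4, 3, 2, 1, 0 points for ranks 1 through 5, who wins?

C: 234·1 + 142·3 + 205·4 + 275·3 + 106·2 = 2517
A: 234·4 + 142·1 + 205·2 + 275·2 + 106·1 = 2144
D: 234·2 + 142·2 + 205·3 + 275·1 + 106·0 = 1642
E: 234·0 + 142·4 + 205·1 + 275·4 + 106·4 = 2297
B: 234·3 + 142·0 + 205·0 + 275·0 + 106·3 = 1020
C has the highest Borda score (2517).

C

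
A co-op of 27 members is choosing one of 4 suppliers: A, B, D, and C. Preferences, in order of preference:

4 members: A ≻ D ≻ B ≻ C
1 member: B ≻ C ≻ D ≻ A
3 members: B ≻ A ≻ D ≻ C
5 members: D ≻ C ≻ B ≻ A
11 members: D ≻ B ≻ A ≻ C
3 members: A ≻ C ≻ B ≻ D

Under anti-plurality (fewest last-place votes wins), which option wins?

Last-place votes: A 6, B 0, D 3, C 18.
B is ranked last by the fewest voters, so B wins.

B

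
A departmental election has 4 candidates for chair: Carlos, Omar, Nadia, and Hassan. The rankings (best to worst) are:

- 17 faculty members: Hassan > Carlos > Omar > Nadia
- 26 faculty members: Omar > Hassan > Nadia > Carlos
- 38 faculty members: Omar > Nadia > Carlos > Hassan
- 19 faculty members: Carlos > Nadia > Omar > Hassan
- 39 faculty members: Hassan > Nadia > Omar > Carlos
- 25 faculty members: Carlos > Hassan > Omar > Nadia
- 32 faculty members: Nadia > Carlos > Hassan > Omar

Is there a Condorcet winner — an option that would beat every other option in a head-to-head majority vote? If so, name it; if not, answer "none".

none

Checking pairwise contests:
Omar beats Carlos 103–93.
Hassan beats Omar 113–83.
Omar beats Nadia 106–90.
Carlos beats Hassan 114–82.
Every option loses at least one head-to-head, so there is no Condorcet winner.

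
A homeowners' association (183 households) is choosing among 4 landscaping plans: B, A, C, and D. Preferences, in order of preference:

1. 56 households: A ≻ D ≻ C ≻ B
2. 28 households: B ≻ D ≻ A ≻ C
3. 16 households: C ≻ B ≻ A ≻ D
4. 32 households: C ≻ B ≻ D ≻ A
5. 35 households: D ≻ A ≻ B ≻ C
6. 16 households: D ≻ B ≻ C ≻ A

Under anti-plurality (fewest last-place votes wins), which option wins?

Last-place votes: B 56, A 48, C 63, D 16.
D is ranked last by the fewest voters, so D wins.

D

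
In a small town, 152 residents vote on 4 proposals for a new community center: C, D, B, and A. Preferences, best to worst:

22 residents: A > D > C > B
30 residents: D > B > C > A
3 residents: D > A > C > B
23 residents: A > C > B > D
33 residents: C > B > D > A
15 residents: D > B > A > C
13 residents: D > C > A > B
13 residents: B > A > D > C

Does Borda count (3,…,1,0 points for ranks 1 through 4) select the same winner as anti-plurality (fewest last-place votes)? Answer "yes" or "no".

yes

Borda — scores: C 226, D 273, B 218, A 195. Winner: D.
Anti-plurality — last-place votes: C 28, D 23, B 38, A 63. Winner: D.
The two methods agree.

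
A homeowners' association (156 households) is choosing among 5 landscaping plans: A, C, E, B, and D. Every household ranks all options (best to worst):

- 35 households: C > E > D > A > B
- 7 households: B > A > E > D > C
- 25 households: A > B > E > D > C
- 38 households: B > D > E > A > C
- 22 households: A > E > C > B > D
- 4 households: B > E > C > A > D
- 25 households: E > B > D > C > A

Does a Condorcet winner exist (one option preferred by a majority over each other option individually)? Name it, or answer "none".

E

E vs A: 102–54 for E.
E vs C: 121–35 for E.
E vs B: 82–74 for E.
E vs D: 118–38 for E.
E beats every other option head-to-head.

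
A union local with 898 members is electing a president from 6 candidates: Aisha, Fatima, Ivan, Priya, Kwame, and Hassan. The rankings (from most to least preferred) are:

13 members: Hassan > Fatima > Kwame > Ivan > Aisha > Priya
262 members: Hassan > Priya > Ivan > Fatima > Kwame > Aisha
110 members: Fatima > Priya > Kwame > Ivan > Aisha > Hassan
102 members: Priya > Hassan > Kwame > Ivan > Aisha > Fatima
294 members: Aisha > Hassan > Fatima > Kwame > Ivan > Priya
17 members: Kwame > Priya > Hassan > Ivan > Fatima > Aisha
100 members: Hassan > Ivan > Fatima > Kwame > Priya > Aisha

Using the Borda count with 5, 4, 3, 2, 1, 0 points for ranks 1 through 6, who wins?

Hassan

Aisha: 13·1 + 262·0 + 110·1 + 102·1 + 294·5 + 17·0 + 100·0 = 1695
Fatima: 13·4 + 262·2 + 110·5 + 102·0 + 294·3 + 17·1 + 100·3 = 2325
Ivan: 13·2 + 262·3 + 110·2 + 102·2 + 294·1 + 17·2 + 100·4 = 1964
Priya: 13·0 + 262·4 + 110·4 + 102·5 + 294·0 + 17·4 + 100·1 = 2166
Kwame: 13·3 + 262·1 + 110·3 + 102·3 + 294·2 + 17·5 + 100·2 = 1810
Hassan: 13·5 + 262·5 + 110·0 + 102·4 + 294·4 + 17·3 + 100·5 = 3510
Hassan has the highest Borda score (3510).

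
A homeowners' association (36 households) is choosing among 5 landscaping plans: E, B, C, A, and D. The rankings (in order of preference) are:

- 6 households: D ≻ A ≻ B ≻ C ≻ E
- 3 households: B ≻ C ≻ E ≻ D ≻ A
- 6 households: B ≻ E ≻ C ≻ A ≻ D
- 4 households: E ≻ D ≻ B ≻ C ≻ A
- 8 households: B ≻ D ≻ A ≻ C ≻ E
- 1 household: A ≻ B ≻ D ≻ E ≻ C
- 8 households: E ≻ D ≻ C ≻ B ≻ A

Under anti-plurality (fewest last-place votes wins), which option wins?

B

Last-place votes: E 14, B 0, C 1, A 15, D 6.
B is ranked last by the fewest voters, so B wins.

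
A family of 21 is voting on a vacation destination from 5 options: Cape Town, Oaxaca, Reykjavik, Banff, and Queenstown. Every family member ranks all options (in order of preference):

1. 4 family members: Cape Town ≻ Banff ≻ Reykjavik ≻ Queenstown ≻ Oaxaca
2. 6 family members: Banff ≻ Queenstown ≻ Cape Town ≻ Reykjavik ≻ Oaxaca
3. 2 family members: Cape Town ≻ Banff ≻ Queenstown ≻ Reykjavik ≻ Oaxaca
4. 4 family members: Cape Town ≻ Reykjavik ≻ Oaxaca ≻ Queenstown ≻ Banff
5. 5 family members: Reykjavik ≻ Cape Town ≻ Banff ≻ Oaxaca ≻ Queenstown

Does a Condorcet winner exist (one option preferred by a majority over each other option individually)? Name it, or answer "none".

Cape Town vs Oaxaca: 21–0 for Cape Town.
Cape Town vs Reykjavik: 16–5 for Cape Town.
Cape Town vs Banff: 15–6 for Cape Town.
Cape Town vs Queenstown: 15–6 for Cape Town.
Cape Town beats every other option head-to-head.

Cape Town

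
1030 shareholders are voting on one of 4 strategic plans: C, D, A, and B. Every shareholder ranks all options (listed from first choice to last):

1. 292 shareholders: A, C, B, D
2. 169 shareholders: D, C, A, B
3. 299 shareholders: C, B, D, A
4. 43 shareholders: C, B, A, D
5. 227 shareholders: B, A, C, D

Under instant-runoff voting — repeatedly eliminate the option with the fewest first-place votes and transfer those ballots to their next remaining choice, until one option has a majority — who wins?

Round 1: C 342, D 169, A 292, B 227. Eliminate D.
Round 2: C 511, A 292, B 227. Eliminate B.
Round 3: C 511, A 519. A has a majority.

A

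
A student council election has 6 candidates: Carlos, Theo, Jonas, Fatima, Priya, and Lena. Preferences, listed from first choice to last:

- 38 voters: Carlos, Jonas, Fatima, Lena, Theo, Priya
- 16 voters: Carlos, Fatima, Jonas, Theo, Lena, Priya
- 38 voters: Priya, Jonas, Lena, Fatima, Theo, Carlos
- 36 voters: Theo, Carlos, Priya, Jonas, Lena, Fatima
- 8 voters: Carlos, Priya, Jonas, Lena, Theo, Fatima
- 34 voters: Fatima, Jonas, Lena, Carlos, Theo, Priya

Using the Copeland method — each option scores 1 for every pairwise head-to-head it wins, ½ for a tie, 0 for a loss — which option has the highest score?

Carlos: beats Theo, Jonas, Fatima, Priya, and Lena → score 5.
Theo: beats Priya; loses to Carlos, Jonas, Fatima, and Lena → score 1.
Jonas: beats Theo, Fatima, Priya, and Lena; loses to Carlos → score 4.
Fatima: beats Theo, Priya, and Lena; loses to Carlos and Jonas → score 3.
Priya: loses to Carlos, Theo, Jonas, Fatima, and Lena → score 0.
Lena: beats Theo and Priya; loses to Carlos, Jonas, and Fatima → score 2.
Carlos has the best pairwise record.

Carlos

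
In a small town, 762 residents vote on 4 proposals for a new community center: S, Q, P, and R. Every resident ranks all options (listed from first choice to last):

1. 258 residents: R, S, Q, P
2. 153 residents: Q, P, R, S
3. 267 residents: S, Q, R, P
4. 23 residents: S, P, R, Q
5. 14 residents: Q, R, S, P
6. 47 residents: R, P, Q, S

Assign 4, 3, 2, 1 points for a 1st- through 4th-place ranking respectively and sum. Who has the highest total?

S

S: 258·3 + 153·1 + 267·4 + 23·4 + 14·2 + 47·1 = 2162
Q: 258·2 + 153·4 + 267·3 + 23·1 + 14·4 + 47·2 = 2102
P: 258·1 + 153·3 + 267·1 + 23·3 + 14·1 + 47·3 = 1208
R: 258·4 + 153·2 + 267·2 + 23·2 + 14·3 + 47·4 = 2148
S has the highest Borda score (2162).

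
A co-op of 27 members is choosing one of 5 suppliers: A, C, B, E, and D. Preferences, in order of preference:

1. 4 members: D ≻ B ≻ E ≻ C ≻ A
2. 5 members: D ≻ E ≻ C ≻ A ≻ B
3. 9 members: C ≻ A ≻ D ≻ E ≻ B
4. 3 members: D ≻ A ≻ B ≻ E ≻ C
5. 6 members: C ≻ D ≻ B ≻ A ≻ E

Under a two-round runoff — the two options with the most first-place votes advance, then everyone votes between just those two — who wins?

C

Round 1 first-place votes: A 0, C 15, B 0, E 0, D 12.
C and D advance.
Runoff: C is preferred to D by 15 voters; D by 12.
C wins the runoff.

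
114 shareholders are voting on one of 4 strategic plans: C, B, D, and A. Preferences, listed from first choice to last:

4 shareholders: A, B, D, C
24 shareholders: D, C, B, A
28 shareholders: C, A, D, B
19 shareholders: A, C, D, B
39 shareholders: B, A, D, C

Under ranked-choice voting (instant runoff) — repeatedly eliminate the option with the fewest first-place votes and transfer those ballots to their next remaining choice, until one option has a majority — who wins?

Round 1: C 28, B 39, D 24, A 23. Eliminate A.
Round 2: C 47, B 43, D 24. Eliminate D.
Round 3: C 71, B 43. C has a majority.

C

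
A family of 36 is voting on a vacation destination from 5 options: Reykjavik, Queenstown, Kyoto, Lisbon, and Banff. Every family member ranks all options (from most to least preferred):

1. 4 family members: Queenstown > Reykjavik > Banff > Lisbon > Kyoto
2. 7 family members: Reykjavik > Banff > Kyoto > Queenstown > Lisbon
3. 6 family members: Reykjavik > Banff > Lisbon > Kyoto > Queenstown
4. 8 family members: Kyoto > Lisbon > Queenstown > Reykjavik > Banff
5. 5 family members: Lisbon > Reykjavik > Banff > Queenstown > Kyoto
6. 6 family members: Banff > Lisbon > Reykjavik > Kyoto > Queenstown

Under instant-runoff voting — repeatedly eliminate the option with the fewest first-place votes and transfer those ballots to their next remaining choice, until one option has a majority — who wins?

Reykjavik

Round 1: Reykjavik 13, Queenstown 4, Kyoto 8, Lisbon 5, Banff 6. Eliminate Queenstown.
Round 2: Reykjavik 17, Kyoto 8, Lisbon 5, Banff 6. Eliminate Lisbon.
Round 3: Reykjavik 22, Kyoto 8, Banff 6. Reykjavik has a majority.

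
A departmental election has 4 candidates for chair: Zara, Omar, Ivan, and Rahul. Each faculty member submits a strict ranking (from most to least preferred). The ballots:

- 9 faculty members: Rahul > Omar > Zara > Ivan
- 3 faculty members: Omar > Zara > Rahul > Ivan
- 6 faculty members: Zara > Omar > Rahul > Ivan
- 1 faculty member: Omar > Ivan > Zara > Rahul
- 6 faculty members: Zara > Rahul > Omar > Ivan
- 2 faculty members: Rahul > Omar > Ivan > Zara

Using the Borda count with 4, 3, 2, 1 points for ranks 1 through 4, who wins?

Rahul

Zara: 9·2 + 3·3 + 6·4 + 1·2 + 6·4 + 2·1 = 79
Omar: 9·3 + 3·4 + 6·3 + 1·4 + 6·2 + 2·3 = 79
Ivan: 9·1 + 3·1 + 6·1 + 1·3 + 6·1 + 2·2 = 31
Rahul: 9·4 + 3·2 + 6·2 + 1·1 + 6·3 + 2·4 = 81
Rahul has the highest Borda score (81).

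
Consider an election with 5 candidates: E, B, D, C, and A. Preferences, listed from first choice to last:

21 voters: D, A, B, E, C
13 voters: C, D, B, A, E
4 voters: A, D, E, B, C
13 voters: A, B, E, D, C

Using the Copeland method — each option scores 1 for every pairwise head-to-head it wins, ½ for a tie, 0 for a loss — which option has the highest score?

E: beats C; loses to B, D, and A → score 1.
B: beats E and C; loses to D and A → score 2.
D: beats E, B, C, and A → score 4.
C: loses to E, B, D, and A → score 0.
A: beats E, B, and C; loses to D → score 3.
D has the best pairwise record.

D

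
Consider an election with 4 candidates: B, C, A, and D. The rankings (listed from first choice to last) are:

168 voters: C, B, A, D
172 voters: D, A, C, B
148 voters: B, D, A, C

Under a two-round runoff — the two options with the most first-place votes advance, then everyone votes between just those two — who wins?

Round 1 first-place votes: B 148, C 168, A 0, D 172.
D and C advance.
Runoff: D is preferred to C by 320 voters; C by 168.
D wins the runoff.

D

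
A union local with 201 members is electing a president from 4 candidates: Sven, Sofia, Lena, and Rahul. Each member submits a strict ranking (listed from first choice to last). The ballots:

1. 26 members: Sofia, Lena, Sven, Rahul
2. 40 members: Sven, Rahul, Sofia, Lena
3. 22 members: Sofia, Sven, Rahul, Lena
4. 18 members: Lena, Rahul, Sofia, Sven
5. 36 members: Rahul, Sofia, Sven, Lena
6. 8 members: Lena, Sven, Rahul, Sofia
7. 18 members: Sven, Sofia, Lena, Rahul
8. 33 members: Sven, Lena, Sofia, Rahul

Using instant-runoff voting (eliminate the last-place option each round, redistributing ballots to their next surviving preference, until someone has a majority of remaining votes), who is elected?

Round 1: Sven 91, Sofia 48, Lena 26, Rahul 36. Eliminate Lena.
Round 2: Sven 99, Sofia 48, Rahul 54. Eliminate Sofia.
Round 3: Sven 147, Rahul 54. Sven has a majority.

Sven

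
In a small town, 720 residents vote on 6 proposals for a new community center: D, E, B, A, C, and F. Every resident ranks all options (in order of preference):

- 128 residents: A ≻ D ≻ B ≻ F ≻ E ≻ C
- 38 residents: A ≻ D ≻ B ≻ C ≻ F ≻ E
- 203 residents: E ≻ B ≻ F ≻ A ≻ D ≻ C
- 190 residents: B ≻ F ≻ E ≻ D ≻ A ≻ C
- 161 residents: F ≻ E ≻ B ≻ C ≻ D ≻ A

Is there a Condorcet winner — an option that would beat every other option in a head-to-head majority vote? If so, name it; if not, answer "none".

Checking pairwise contests:
E beats D 554–166.
F beats E 517–203.
E beats B 364–356.
E beats A 554–166.
D beats C 559–161.
B beats F 559–161.
Every option loses at least one head-to-head, so there is no Condorcet winner.

none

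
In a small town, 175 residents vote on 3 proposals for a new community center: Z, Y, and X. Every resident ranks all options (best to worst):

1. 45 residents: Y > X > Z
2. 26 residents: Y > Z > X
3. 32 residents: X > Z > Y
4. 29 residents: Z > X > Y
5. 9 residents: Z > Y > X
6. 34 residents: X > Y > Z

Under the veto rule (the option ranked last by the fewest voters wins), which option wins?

X

Last-place votes: Z 79, Y 61, X 35.
X is ranked last by the fewest voters, so X wins.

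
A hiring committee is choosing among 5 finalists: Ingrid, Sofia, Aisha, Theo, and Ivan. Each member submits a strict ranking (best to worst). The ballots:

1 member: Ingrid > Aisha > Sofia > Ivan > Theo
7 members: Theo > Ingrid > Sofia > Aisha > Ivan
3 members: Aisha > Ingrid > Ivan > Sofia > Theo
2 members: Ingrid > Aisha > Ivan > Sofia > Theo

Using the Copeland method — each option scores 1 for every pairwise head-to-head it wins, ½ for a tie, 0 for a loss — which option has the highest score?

Ingrid: beats Sofia, Aisha, and Ivan; loses to Theo → score 3.
Sofia: beats Aisha and Ivan; loses to Ingrid and Theo → score 2.
Aisha: beats Ivan; loses to Ingrid, Sofia, and Theo → score 1.
Theo: beats Ingrid, Sofia, Aisha, and Ivan → score 4.
Ivan: loses to Ingrid, Sofia, Aisha, and Theo → score 0.
Theo has the best pairwise record.

Theo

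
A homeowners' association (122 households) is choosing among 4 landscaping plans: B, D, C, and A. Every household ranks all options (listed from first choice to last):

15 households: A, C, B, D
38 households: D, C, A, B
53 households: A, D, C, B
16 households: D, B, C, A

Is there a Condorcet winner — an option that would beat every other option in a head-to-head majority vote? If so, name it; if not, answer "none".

A vs B: 106–16 for A.
A vs D: 68–54 for A.
A vs C: 68–54 for A.
A beats every other option head-to-head.

A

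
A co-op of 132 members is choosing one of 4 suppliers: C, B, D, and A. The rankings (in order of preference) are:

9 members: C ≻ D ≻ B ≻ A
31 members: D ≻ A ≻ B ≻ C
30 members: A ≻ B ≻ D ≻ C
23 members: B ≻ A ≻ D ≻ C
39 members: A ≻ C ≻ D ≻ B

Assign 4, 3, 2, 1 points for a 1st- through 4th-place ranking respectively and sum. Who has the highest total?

A

C: 9·4 + 31·1 + 30·1 + 23·1 + 39·3 = 237
B: 9·2 + 31·2 + 30·3 + 23·4 + 39·1 = 301
D: 9·3 + 31·4 + 30·2 + 23·2 + 39·2 = 335
A: 9·1 + 31·3 + 30·4 + 23·3 + 39·4 = 447
A has the highest Borda score (447).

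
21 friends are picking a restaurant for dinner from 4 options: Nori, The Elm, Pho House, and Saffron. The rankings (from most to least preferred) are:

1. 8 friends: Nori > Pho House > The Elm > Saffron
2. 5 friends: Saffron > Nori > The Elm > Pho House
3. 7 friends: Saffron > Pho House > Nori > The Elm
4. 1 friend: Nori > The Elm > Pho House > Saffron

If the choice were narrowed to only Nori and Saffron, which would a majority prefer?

Voters preferring Nori to Saffron: 9; preferring Saffron to Nori: 12.
Saffron wins the head-to-head.

Saffron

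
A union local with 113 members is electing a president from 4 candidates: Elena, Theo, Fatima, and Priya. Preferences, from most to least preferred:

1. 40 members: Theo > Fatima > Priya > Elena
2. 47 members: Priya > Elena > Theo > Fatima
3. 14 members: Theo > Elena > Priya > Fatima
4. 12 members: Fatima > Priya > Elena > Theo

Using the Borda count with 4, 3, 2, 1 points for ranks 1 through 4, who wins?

Elena: 40·1 + 47·3 + 14·3 + 12·2 = 247
Theo: 40·4 + 47·2 + 14·4 + 12·1 = 322
Fatima: 40·3 + 47·1 + 14·1 + 12·4 = 229
Priya: 40·2 + 47·4 + 14·2 + 12·3 = 332
Priya has the highest Borda score (332).

Priya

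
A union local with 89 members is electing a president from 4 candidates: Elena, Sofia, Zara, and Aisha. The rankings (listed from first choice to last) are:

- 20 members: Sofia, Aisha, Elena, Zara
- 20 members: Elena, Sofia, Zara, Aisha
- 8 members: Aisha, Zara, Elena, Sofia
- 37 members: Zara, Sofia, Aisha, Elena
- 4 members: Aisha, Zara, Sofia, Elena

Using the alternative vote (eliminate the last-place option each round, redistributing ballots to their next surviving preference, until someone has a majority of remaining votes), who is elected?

Zara

Round 1: Elena 20, Sofia 20, Zara 37, Aisha 12. Eliminate Aisha.
Round 2: Elena 20, Sofia 20, Zara 49. Zara has a majority.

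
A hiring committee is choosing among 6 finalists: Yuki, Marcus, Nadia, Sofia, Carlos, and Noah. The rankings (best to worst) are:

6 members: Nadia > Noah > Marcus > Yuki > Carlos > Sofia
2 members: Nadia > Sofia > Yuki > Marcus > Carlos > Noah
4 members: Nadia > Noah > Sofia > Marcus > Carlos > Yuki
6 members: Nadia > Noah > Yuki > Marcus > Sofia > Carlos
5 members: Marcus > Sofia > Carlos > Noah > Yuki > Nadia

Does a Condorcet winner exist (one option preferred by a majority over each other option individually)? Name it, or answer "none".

Nadia

Nadia vs Yuki: 18–5 for Nadia.
Nadia vs Marcus: 18–5 for Nadia.
Nadia vs Sofia: 18–5 for Nadia.
Nadia vs Carlos: 18–5 for Nadia.
Nadia vs Noah: 18–5 for Nadia.
Nadia beats every other option head-to-head.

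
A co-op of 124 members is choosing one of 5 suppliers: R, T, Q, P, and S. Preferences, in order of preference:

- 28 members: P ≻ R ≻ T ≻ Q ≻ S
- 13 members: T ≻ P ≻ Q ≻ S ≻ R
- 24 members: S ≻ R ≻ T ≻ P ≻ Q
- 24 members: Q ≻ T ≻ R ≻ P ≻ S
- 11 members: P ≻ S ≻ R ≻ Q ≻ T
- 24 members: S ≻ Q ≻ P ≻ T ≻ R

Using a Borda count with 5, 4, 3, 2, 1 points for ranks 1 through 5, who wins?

P

R: 28·4 + 13·1 + 24·4 + 24·3 + 11·3 + 24·1 = 350
T: 28·3 + 13·5 + 24·3 + 24·4 + 11·1 + 24·2 = 376
Q: 28·2 + 13·3 + 24·1 + 24·5 + 11·2 + 24·4 = 357
P: 28·5 + 13·4 + 24·2 + 24·2 + 11·5 + 24·3 = 415
S: 28·1 + 13·2 + 24·5 + 24·1 + 11·4 + 24·5 = 362
P has the highest Borda score (415).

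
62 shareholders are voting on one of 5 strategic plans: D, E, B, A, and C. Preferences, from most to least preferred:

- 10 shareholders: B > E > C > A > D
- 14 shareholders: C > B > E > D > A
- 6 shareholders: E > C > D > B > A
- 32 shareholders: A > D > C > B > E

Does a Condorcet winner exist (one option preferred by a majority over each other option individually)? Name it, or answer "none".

A vs D: 42–20 for A.
A vs E: 32–30 for A.
A vs B: 32–30 for A.
A vs C: 32–30 for A.
A beats every other option head-to-head.

A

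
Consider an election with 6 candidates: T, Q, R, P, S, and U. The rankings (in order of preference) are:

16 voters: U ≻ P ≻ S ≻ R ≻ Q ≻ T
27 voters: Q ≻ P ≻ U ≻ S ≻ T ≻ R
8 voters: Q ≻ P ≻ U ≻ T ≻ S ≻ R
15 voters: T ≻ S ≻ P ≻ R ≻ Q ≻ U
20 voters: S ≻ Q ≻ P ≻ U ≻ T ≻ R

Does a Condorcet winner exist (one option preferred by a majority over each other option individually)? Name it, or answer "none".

none

Checking pairwise contests:
Q beats T 71–15.
S beats Q 51–35.
T beats R 70–16.
Q beats P 55–31.
P beats S 51–35.
Q beats U 70–16.
Every option loses at least one head-to-head, so there is no Condorcet winner.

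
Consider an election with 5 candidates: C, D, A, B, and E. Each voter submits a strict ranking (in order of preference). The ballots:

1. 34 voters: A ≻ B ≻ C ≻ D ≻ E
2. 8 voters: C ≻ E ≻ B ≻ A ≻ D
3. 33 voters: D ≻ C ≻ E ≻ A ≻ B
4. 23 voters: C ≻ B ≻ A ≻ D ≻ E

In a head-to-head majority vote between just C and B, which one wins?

Voters preferring C to B: 64; preferring B to C: 34.
C wins the head-to-head.

C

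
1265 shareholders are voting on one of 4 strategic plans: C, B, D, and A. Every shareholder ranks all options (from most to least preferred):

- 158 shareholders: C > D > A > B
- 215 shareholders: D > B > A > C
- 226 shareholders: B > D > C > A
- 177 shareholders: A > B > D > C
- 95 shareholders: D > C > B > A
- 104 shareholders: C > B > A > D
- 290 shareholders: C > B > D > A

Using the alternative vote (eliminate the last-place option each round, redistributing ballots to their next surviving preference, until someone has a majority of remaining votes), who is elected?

Round 1: C 552, B 226, D 310, A 177. Eliminate A.
Round 2: C 552, B 403, D 310. Eliminate D.
Round 3: C 647, B 618. C has a majority.

C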